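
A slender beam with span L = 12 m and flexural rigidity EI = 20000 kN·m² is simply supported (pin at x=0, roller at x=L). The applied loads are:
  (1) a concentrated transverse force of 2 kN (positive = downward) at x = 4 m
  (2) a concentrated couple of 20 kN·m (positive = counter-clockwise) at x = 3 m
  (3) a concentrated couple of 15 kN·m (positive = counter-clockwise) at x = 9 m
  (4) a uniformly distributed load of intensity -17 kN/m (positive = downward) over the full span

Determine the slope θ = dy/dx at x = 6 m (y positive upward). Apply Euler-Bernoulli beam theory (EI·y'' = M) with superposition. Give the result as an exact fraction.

θ(6) = -31/288000 rad

Load 1 — point force P=2 kN at a=4 m (b=L-a=8):
  θ_1 = -Pa(2L²-6Lx+3x²+a²)/(6LEI)  [x>a] = -2·4·(2·12²-6·12·6+3·6²+4²)/(6·12·20000) = 1/9000 rad
Load 2 — applied couple M₀=20 kN·m at a=3 m (b=L-a=9):
  θ_2 = (M₀x²/(2L)-M₀(x-a)+C₁)/EI  [x>a] with C₁=M₀(3b²-L²)/(6L)=55/2 = (20·6²/(2·12)-20·(6-3)+(55/2))/20000 = -1/8000 rad
Load 3 — applied couple M₀=15 kN·m at a=9 m (b=L-a=3):
  θ_3 = (M₀x²/(2L)+C₁)/EI  [x≤a] with C₁=M₀(3b²-L²)/(6L)=-195/8 = (15·6²/(2·12)+(-195/8))/20000 = -3/32000 rad
Load 4 — uniform load w=-17 kN/m over full span:
  θ_4 = -w(L³-6Lx²+4x³)/(24EI) = -(-17)·(12³-6·12·6²+4·6³)/(24·20000) = 0 rad
Superposition: θ = Σ θ_i = -31/288000 rad ≈ -0.000108 rad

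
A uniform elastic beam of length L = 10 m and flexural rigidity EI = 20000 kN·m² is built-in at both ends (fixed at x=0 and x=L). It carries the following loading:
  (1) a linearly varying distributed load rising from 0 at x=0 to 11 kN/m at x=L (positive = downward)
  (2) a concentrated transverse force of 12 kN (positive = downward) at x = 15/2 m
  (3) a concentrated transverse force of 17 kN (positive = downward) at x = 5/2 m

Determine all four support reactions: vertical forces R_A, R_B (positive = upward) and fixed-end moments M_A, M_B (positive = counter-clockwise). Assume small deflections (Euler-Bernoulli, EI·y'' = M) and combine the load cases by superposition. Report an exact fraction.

Load 1 — triangular load w₀=11 kN/m (0→w₀ over full span):
  R_A = 3w₀L/20 = 3·11·10/20 = 33/2 kN
  M_A = w₀L²/30 = 11·10²/30 = 110/3 kN·m
  R_B = 7w₀L/20 = 7·11·10/20 = 77/2 kN
  M_B = -w₀L²/20 = -11·10²/20 = -55 kN·m
Load 2 — point force P=12 kN at a=15/2 m (b=L-a=5/2):
  R_A = Pb²(3a+b)/L³ = 12·(5/2)²·(3·(15/2)+(5/2))/10³ = 15/8 kN
  M_A = Pab²/L² = 12·(15/2)·(5/2)²/10² = 45/8 kN·m
  R_B = Pa²(a+3b)/L³ = 12·(15/2)²·((15/2)+3·(5/2))/10³ = 81/8 kN
  M_B = -Pa²b/L² = -12·(15/2)²·(5/2)/10² = -135/8 kN·m
Load 3 — point force P=17 kN at a=5/2 m (b=L-a=15/2):
  R_A = Pb²(3a+b)/L³ = 17·(15/2)²·(3·(5/2)+(15/2))/10³ = 459/32 kN
  M_A = Pab²/L² = 17·(5/2)·(15/2)²/10² = 765/32 kN·m
  R_B = Pa²(a+3b)/L³ = 17·(5/2)²·((5/2)+3·(15/2))/10³ = 85/32 kN
  M_B = -Pa²b/L² = -17·(5/2)²·(15/2)/10² = -255/32 kN·m
Superposition: R_A = 1047/32 kN, M_A = 6355/96 kN·m, R_B = 1641/32 kN, M_B = -2555/32 kN·m

R_A = 1047/32 kN, M_A = 6355/96 kN·m, R_B = 1641/32 kN, M_B = -2555/32 kN·m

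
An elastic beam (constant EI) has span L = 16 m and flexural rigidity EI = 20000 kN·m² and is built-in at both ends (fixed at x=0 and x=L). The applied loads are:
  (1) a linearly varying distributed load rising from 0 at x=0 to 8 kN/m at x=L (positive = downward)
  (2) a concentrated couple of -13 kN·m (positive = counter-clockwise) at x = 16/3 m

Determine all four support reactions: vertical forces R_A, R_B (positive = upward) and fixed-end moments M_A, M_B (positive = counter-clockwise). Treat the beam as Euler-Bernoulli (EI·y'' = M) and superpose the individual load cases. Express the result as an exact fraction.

Load 1 — triangular load w₀=8 kN/m (0→w₀ over full span):
  R_A = 3w₀L/20 = 3·8·16/20 = 96/5 kN
  M_A = w₀L²/30 = 8·16²/30 = 1024/15 kN·m
  R_B = 7w₀L/20 = 7·8·16/20 = 224/5 kN
  M_B = -w₀L²/20 = -8·16²/20 = -512/5 kN·m
Load 2 — applied couple M₀=-13 kN·m at a=16/3 m (b=L-a=32/3):
  R_A = 6M₀ab/L³ = 6·(-13)·(16/3)·(32/3)/16³ = -13/12 kN
  M_A = M₀b(2a-b)/L² = (-13)·(32/3)·(2·(16/3)-(32/3))/16² = 0 kN·m
  R_B = -6M₀ab/L³ = -6·(-13)·(16/3)·(32/3)/16³ = 13/12 kN
  M_B = M₀a(2b-a)/L² = (-13)·(16/3)·(2·(32/3)-(16/3))/16² = -13/3 kN·m
Superposition: R_A = 1087/60 kN, M_A = 1024/15 kN·m, R_B = 2753/60 kN, M_B = -1601/15 kN·m

R_A = 1087/60 kN, M_A = 1024/15 kN·m, R_B = 2753/60 kN, M_B = -1601/15 kN·m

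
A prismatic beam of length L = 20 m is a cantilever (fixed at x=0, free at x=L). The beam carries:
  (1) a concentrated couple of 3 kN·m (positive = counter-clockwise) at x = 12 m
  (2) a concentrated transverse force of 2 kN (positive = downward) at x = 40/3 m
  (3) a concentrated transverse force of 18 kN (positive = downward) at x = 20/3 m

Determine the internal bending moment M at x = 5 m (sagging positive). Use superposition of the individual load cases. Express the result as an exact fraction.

M(5) = -131/3 kN·m

Load 1 — applied couple M₀=3 kN·m at a=12 m (b=L-a=8):
  M_1 = M₀  [x≤a] = 3 = 3 kN·m
Load 2 — point force P=2 kN at a=40/3 m (b=L-a=20/3):
  M_2 = -P(a-x)  [x≤a] = -2·((40/3)-5) = -50/3 kN·m
Load 3 — point force P=18 kN at a=20/3 m (b=L-a=40/3):
  M_3 = -P(a-x)  [x≤a] = -18·((20/3)-5) = -30 kN·m
Superposition: M = Σ M_i = -131/3 kN·m ≈ -43.666667 kN·m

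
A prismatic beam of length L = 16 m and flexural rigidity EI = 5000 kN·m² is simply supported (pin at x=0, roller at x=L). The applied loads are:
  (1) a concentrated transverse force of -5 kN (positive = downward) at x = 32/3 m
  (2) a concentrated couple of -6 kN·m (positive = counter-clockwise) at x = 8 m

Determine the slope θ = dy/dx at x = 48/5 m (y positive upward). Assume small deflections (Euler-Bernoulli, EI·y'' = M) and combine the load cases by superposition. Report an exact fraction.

Load 1 — point force P=-5 kN at a=32/3 m (b=L-a=16/3):
  θ_1 = -Pb(L²-b²-3x²)/(6LEI)  [x≤a] = -(-5)·(16/3)·(16²-(16/3)²-3·(48/5)²)/(6·16·5000) = -688/253125 rad
Load 2 — applied couple M₀=-6 kN·m at a=8 m (b=L-a=8):
  θ_2 = (M₀x²/(2L)-M₀(x-a)+C₁)/EI  [x>a] with C₁=M₀(3b²-L²)/(6L)=4 = ((-6)·(48/5)²/(2·16)-(-6)·((48/5)-8)+4)/5000 = -23/31250 rad
Superposition: θ = Σ θ_i = -8743/2531250 rad ≈ -0.003454 rad

θ(48/5) = -8743/2531250 rad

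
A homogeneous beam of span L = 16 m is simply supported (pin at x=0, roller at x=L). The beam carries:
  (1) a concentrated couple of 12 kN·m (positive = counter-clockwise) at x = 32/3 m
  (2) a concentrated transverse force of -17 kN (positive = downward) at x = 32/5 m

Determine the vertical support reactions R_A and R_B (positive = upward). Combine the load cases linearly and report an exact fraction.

Load 1 — applied couple M₀=12 kN·m at a=32/3 m (b=L-a=16/3):
  R_A = M₀/L = 12/16 = 3/4 kN
  R_B = -M₀/L = -12/16 = -3/4 kN
Load 2 — point force P=-17 kN at a=32/5 m (b=L-a=48/5):
  R_A = Pb/L = (-17)·(48/5)/16 = -51/5 kN
  R_B = Pa/L = (-17)·(32/5)/16 = -34/5 kN
Superposition: R_A = -189/20 kN, R_B = -151/20 kN

R_A = -189/20 kN, R_B = -151/20 kN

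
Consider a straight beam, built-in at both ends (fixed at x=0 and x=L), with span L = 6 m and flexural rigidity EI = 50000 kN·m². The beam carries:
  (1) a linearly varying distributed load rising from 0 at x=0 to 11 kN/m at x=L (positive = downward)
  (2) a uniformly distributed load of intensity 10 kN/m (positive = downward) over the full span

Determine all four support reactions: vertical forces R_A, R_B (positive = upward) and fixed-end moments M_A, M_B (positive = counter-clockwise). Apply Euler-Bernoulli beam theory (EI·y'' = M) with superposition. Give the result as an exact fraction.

Load 1 — triangular load w₀=11 kN/m (0→w₀ over full span):
  R_A = 3w₀L/20 = 3·11·6/20 = 99/10 kN
  M_A = w₀L²/30 = 11·6²/30 = 66/5 kN·m
  R_B = 7w₀L/20 = 7·11·6/20 = 231/10 kN
  M_B = -w₀L²/20 = -11·6²/20 = -99/5 kN·m
Load 2 — uniform load w=10 kN/m over full span:
  R_A = wL/2 = 10·6/2 = 30 kN
  M_A = wL²/12 = 10·6²/12 = 30 kN·m
  R_B = wL/2 = 10·6/2 = 30 kN
  M_B = -wL²/12 = -10·6²/12 = -30 kN·m
Superposition: R_A = 399/10 kN, M_A = 216/5 kN·m, R_B = 531/10 kN, M_B = -249/5 kN·m

R_A = 399/10 kN, M_A = 216/5 kN·m, R_B = 531/10 kN, M_B = -249/5 kN·m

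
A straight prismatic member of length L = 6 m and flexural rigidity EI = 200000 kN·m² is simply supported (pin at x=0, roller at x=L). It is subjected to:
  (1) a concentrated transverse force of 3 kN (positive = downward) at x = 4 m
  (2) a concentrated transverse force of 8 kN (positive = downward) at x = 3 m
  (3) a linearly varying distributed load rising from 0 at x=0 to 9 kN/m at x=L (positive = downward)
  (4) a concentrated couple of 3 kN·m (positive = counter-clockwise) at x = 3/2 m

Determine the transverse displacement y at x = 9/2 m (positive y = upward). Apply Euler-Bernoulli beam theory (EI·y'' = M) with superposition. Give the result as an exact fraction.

y(9/2) = -8881/20480000 m

Load 1 — point force P=3 kN at a=4 m (b=L-a=2):
  y_1 = -Pa(L-x)(2Lx-a²-x²)/(6LEI)  [x>a] = -3·4·(6-(9/2))·(2·6·(9/2)-4²-(9/2)²)/(6·6·200000) = -71/1600000 m
Load 2 — point force P=8 kN at a=3 m (b=L-a=3):
  y_2 = -Pa(L-x)(2Lx-a²-x²)/(6LEI)  [x>a] = -8·3·(6-(9/2))·(2·6·(9/2)-3²-(9/2)²)/(6·6·200000) = -99/800000 m
Load 3 — triangular load w₀=9 kN/m (0→w₀ over full span):
  y_3 = -w₀x(7L⁴-10L²x²+3x⁴)/(360LEI) = -9·(9/2)·(7·6⁴-10·6²·(9/2)²+3·(9/2)⁴)/(360·6·200000) = -28917/102400000 m
Load 4 — applied couple M₀=3 kN·m at a=3/2 m (b=L-a=9/2):
  y_4 = (M₀x³/(6L)-M₀(x-a)²/2+C₁x)/EI  [x>a] with C₁=M₀(3b²-L²)/(6L)=33/16 = (3·(9/2)³/(6·6)-3·((9/2)-(3/2))²/2+(33/16)·(9/2))/200000 = 27/1600000 m
Superposition: y = Σ y_i = -8881/20480000 m ≈ -0.000434 m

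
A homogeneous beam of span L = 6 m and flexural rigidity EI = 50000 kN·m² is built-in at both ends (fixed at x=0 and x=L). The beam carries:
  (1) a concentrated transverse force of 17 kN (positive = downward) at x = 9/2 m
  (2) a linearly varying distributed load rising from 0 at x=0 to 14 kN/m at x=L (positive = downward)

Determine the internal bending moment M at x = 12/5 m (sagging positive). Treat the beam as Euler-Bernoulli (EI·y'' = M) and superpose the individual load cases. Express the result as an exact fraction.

M(12/5) = 38631/4000 kN·m

Load 1 — point force P=17 kN at a=9/2 m (b=L-a=3/2):
  M_1 = Pb²(3a+b)x/L³ - Pab²/L²  [x≤a] = 17·(3/2)²·(3·(9/2)+(3/2))·(12/5)/6³ - 17·(9/2)·(3/2)²/6² = 51/32 kN·m
Load 2 — triangular load w₀=14 kN/m (0→w₀ over full span):
  M_2 = 3w₀Lx/20 - w₀L²/30 - w₀x³/(6L) = 3·14·6·(12/5)/20 - 14·6²/30 - 14·(12/5)³/(6·6) = 1008/125 kN·m
Superposition: M = Σ M_i = 38631/4000 kN·m ≈ 9.657750 kN·m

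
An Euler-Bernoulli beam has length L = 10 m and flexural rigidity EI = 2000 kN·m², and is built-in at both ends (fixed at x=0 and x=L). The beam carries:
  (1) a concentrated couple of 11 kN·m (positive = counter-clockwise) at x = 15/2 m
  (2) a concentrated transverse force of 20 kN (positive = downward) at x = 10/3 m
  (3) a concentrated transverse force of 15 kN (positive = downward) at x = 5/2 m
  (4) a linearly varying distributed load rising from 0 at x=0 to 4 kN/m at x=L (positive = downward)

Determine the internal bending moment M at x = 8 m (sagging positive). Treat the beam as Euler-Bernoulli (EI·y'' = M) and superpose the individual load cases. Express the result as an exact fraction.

M(8) = -15541/1440 kN·m

Load 1 — applied couple M₀=11 kN·m at a=15/2 m (b=L-a=5/2):
  M_1 = R_Ax - M_A - M₀  [x>a] with R_A=99/80, M_A=55/16 = (99/80)·8 - (55/16) - 11 = -363/80 kN·m
Load 2 — point force P=20 kN at a=10/3 m (b=L-a=20/3):
  M_2 = Pa²(a+3b)(L-x)/L³ - Pa²b/L²  [x>a] = 20·(10/3)²·((10/3)+3·(20/3))·(10-8)/10³ - 20·(10/3)²·(20/3)/10² = -40/9 kN·m
Load 3 — point force P=15 kN at a=5/2 m (b=L-a=15/2):
  M_3 = Pa²(a+3b)(L-x)/L³ - Pa²b/L²  [x>a] = 15·(5/2)²·((5/2)+3·(15/2))·(10-8)/10³ - 15·(5/2)²·(15/2)/10² = -75/32 kN·m
Load 4 — triangular load w₀=4 kN/m (0→w₀ over full span):
  M_4 = 3w₀Lx/20 - w₀L²/30 - w₀x³/(6L) = 3·4·10·8/20 - 4·10²/30 - 4·8³/(6·10) = 8/15 kN·m
Superposition: M = Σ M_i = -15541/1440 kN·m ≈ -10.792361 kN·m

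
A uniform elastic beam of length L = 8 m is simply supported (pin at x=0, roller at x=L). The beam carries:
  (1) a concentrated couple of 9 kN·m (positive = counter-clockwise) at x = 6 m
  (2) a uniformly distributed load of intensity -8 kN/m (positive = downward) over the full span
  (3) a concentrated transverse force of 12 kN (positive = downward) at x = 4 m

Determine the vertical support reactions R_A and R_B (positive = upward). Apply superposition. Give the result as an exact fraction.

R_A = -199/8 kN, R_B = -217/8 kN

Load 1 — applied couple M₀=9 kN·m at a=6 m (b=L-a=2):
  R_A = M₀/L = 9/8 kN
  R_B = -M₀/L = -9/8 kN
Load 2 — uniform load w=-8 kN/m over full span:
  R_A = wL/2 = (-8)·8/2 = -32 kN
  R_B = wL/2 = (-8)·8/2 = -32 kN
Load 3 — point force P=12 kN at a=4 m (b=L-a=4):
  R_A = Pb/L = 12·4/8 = 6 kN
  R_B = Pa/L = 12·4/8 = 6 kN
Superposition: R_A = -199/8 kN, R_B = -217/8 kN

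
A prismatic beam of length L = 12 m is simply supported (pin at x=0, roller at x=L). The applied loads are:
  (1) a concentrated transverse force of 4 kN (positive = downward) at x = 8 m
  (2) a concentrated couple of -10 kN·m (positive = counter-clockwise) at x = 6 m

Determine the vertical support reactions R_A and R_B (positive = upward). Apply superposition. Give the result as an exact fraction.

R_A = 1/2 kN, R_B = 7/2 kN

Load 1 — point force P=4 kN at a=8 m (b=L-a=4):
  R_A = Pb/L = 4·4/12 = 4/3 kN
  R_B = Pa/L = 4·8/12 = 8/3 kN
Load 2 — applied couple M₀=-10 kN·m at a=6 m (b=L-a=6):
  R_A = M₀/L = (-10)/12 = -5/6 kN
  R_B = -M₀/L = -(-10)/12 = 5/6 kN
Superposition: R_A = 1/2 kN, R_B = 7/2 kN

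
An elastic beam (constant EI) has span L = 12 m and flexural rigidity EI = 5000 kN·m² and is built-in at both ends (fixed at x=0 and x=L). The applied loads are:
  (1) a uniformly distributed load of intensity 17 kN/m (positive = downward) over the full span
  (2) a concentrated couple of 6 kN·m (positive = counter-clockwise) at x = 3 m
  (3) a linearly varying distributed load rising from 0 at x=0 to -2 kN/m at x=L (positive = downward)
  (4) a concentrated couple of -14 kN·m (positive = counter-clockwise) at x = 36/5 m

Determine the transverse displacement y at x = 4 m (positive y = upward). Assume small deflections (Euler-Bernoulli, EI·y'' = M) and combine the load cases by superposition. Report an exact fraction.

Load 1 — uniform load w=17 kN/m over full span:
  y_1 = -wx²(L-x)²/(24EI) = -17·4²·(12-4)²/(24·5000) = -272/1875 m
Load 2 — applied couple M₀=6 kN·m at a=3 m (b=L-a=9):
  y_2 = (R_Ax³/6 - M_Ax²/2 - M₀(x-a)²/2)/EI  [x>a] with R_A=9/16, M_A=-9/8 = ((9/16)·4³/6 - (-9/8)·4²/2 - 6·(4-3)²/2)/5000 = 3/1250 m
Load 3 — triangular load w₀=-2 kN/m (0→w₀ over full span):
  y_3 = -w₀x²(L-x)²(x+2L)/(120LEI) = -(-2)·4²·(12-4)²·(4+2·12)/(120·12·5000) = 224/28125 m
Load 4 — applied couple M₀=-14 kN·m at a=36/5 m (b=L-a=24/5):
  y_4 = (R_Ax³/6 - M_Ax²/2)/EI  [x≤a] with R_A=-42/25, M_A=-112/25 = ((-42/25)·4³/6 - (-112/25)·4²/2)/5000 = 56/15625 m
Superposition: y = Σ y_i = -36877/281250 m ≈ -0.131118 m

y(4) = -36877/281250 m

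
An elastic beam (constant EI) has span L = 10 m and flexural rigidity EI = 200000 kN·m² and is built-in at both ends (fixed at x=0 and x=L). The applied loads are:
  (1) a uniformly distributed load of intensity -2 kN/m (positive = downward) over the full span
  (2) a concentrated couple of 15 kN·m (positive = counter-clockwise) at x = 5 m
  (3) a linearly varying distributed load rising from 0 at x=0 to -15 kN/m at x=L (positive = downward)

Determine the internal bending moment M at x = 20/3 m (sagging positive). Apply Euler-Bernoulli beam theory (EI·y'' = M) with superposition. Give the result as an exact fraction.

Load 1 — uniform load w=-2 kN/m over full span:
  M_1 = wLx/2 - wL²/12 - wx²/2 = (-2)·10·(20/3)/2 - (-2)·10²/12 - (-2)·(20/3)²/2 = -50/9 kN·m
Load 2 — applied couple M₀=15 kN·m at a=5 m (b=L-a=5):
  M_2 = R_Ax - M_A - M₀  [x>a] with R_A=9/4, M_A=15/4 = (9/4)·(20/3) - (15/4) - 15 = -15/4 kN·m
Load 3 — triangular load w₀=-15 kN/m (0→w₀ over full span):
  M_3 = 3w₀Lx/20 - w₀L²/30 - w₀x³/(6L) = 3·(-15)·10·(20/3)/20 - (-15)·10²/30 - (-15)·(20/3)³/(6·10) = -700/27 kN·m
Superposition: M = Σ M_i = -3805/108 kN·m ≈ -35.231481 kN·m

M(20/3) = -3805/108 kN·m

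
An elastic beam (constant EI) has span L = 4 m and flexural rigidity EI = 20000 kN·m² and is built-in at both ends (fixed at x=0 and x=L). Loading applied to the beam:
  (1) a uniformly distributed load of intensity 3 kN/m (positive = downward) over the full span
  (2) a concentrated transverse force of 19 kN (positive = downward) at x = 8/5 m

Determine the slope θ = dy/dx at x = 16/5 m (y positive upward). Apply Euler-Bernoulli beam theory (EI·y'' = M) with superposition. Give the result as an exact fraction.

Load 1 — uniform load w=3 kN/m over full span:
  θ_1 = -wx(L-x)(L-2x)/(12EI) = -3·(16/5)·(4-(16/5))·(4-2·(16/5))/(12·20000) = 6/78125 rad
Load 2 — point force P=19 kN at a=8/5 m (b=L-a=12/5):
  θ_2 = Pa²(L-x)(2bL-(3b+a)(L-x))/(2L³EI)  [x>a] = 19·(8/5)²·(4-(16/5))·(2·(12/5)·4-(3·(12/5)+(8/5))·(4-(16/5)))/(2·4³·20000) = 361/1953125 rad
Superposition: θ = Σ θ_i = 511/1953125 rad ≈ 0.000262 rad

θ(16/5) = 511/1953125 rad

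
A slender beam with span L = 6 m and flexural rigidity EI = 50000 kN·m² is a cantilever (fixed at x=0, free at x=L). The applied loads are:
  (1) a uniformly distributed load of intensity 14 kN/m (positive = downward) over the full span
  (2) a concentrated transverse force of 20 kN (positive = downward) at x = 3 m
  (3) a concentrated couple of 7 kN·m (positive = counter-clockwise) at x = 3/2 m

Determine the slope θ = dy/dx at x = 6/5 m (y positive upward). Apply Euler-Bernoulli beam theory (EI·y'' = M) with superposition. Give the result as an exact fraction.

θ(6/5) = -18447/3125000 rad

Load 1 — uniform load w=14 kN/m over full span:
  θ_1 = -wx(x²-3Lx+3L²)/(6EI) = -14·(6/5)·((6/5)²-3·6·(6/5)+3·6²)/(6·50000) = -3843/781250 rad
Load 2 — point force P=20 kN at a=3 m (b=L-a=3):
  θ_2 = -Px(2a-x)/(2EI)  [x≤a] = -20·(6/5)·(2·3-(6/5))/(2·50000) = -18/15625 rad
Load 3 — applied couple M₀=7 kN·m at a=3/2 m (b=L-a=9/2):
  θ_3 = M₀x/EI  [x≤a] = 7·(6/5)/50000 = 21/125000 rad
Superposition: θ = Σ θ_i = -18447/3125000 rad ≈ -0.005903 rad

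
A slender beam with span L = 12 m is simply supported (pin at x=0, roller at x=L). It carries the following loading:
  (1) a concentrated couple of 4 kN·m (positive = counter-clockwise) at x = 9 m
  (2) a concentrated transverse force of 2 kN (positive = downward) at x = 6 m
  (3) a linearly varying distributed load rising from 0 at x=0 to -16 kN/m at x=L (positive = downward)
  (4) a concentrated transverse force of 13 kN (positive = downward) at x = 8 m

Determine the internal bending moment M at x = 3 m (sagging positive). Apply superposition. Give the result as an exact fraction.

Load 1 — applied couple M₀=4 kN·m at a=9 m (b=L-a=3):
  M_1 = M₀x/L  [x≤a] = 4·3/12 = 1 kN·m
Load 2 — point force P=2 kN at a=6 m (b=L-a=6):
  M_2 = Pbx/L  [x≤a] = 2·6·3/12 = 3 kN·m
Load 3 — triangular load w₀=-16 kN/m (0→w₀ over full span):
  M_3 = w₀Lx/6 - w₀x³/(6L) = (-16)·12·3/6 - (-16)·3³/(6·12) = -90 kN·m
Load 4 — point force P=13 kN at a=8 m (b=L-a=4):
  M_4 = Pbx/L  [x≤a] = 13·4·3/12 = 13 kN·m
Superposition: M = Σ M_i = -73 kN·m ≈ -73.000000 kN·m

M(3) = -73 kN·m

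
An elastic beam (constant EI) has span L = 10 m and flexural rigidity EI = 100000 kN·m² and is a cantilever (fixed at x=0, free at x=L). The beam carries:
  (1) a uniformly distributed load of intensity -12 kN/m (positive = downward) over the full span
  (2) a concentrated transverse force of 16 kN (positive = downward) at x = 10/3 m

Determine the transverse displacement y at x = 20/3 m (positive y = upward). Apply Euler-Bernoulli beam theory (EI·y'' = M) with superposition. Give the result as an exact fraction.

y(20/3) = 32/405 m

Load 1 — uniform load w=-12 kN/m over full span:
  y_1 = -wx²(x²-4Lx+6L²)/(24EI) = -(-12)·(20/3)²·((20/3)²-4·10·(20/3)+6·10²)/(24·100000) = 34/405 m
Load 2 — point force P=16 kN at a=10/3 m (b=L-a=20/3):
  y_2 = -Pa²(3x-a)/(6EI)  [x>a] = -16·(10/3)²·(3·(20/3)-(10/3))/(6·100000) = -2/405 m
Superposition: y = Σ y_i = 32/405 m ≈ 0.079012 m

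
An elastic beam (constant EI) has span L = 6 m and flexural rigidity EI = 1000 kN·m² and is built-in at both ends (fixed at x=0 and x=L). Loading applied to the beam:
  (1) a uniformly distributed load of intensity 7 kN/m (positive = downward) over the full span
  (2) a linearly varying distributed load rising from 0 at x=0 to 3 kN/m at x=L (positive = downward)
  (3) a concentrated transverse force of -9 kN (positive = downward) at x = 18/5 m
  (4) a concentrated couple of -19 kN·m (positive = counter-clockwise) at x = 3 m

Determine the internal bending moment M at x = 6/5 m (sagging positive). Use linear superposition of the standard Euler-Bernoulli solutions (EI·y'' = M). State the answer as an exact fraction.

Load 1 — uniform load w=7 kN/m over full span:
  M_1 = wLx/2 - wL²/12 - wx²/2 = 7·6·(6/5)/2 - 7·6²/12 - 7·(6/5)²/2 = -21/25 kN·m
Load 2 — triangular load w₀=3 kN/m (0→w₀ over full span):
  M_2 = 3w₀Lx/20 - w₀L²/30 - w₀x³/(6L) = 3·3·6·(6/5)/20 - 3·6²/30 - 3·(6/5)³/(6·6) = -63/125 kN·m
Load 3 — point force P=-9 kN at a=18/5 m (b=L-a=12/5):
  M_3 = Pb²(3a+b)x/L³ - Pab²/L²  [x≤a] = (-9)·(12/5)²·(3·(18/5)+(12/5))·(6/5)/6³ - (-9)·(18/5)·(12/5)²/6² = 864/625 kN·m
Load 4 — applied couple M₀=-19 kN·m at a=3 m (b=L-a=3):
  M_4 = R_Ax - M_A  [x≤a] with R_A=-19/4, M_A=-19/4 = (-19/4)·(6/5) - (-19/4) = -19/20 kN·m
Superposition: M = Σ M_i = -2279/2500 kN·m ≈ -0.911600 kN·m

M(6/5) = -2279/2500 kN·m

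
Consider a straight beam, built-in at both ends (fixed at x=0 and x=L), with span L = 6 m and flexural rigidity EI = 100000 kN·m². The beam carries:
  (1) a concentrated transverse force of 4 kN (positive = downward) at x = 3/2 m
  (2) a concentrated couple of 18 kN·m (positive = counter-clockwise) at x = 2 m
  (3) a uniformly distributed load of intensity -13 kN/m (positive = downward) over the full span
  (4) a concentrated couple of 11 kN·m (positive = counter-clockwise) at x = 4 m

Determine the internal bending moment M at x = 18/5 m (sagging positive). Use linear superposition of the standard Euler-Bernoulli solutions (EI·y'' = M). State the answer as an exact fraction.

M(18/5) = -9151/600 kN·m

Load 1 — point force P=4 kN at a=3/2 m (b=L-a=9/2):
  M_1 = Pa²(a+3b)(L-x)/L³ - Pa²b/L²  [x>a] = 4·(3/2)²·((3/2)+3·(9/2))·(6-(18/5))/6³ - 4·(3/2)²·(9/2)/6² = 3/8 kN·m
Load 2 — applied couple M₀=18 kN·m at a=2 m (b=L-a=4):
  M_2 = R_Ax - M_A - M₀  [x>a] with R_A=4, M_A=0 = 4·(18/5) - 0 - 18 = -18/5 kN·m
Load 3 — uniform load w=-13 kN/m over full span:
  M_3 = wLx/2 - wL²/12 - wx²/2 = (-13)·6·(18/5)/2 - (-13)·6²/12 - (-13)·(18/5)²/2 = -429/25 kN·m
Load 4 — applied couple M₀=11 kN·m at a=4 m (b=L-a=2):
  M_4 = R_Ax - M_A  [x≤a] with R_A=22/9, M_A=11/3 = (22/9)·(18/5) - (11/3) = 77/15 kN·m
Superposition: M = Σ M_i = -9151/600 kN·m ≈ -15.251667 kN·m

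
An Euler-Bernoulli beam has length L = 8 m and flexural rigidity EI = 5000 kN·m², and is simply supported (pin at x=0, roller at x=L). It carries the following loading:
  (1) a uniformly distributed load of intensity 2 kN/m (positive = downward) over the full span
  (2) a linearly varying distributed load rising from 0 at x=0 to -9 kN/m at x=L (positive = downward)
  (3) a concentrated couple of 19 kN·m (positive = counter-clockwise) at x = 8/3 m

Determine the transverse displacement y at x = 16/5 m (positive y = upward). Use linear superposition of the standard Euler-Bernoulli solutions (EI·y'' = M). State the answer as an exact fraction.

y(16/5) = 937732/29296875 m

Load 1 — uniform load w=2 kN/m over full span:
  y_1 = -wx(L³-2Lx²+x³)/(24EI) = -2·(16/5)·(8³-2·8·(16/5)²+(16/5)³)/(24·5000) = -7936/390625 m
Load 2 — triangular load w₀=-9 kN/m (0→w₀ over full span):
  y_2 = -w₀x(7L⁴-10L²x²+3x⁴)/(360LEI) = -(-9)·(16/5)·(7·8⁴-10·8²·(16/5)²+3·(16/5)⁴)/(360·8·5000) = 438144/9765625 m
Load 3 — applied couple M₀=19 kN·m at a=8/3 m (b=L-a=16/3):
  y_3 = (M₀x³/(6L)-M₀(x-a)²/2+C₁x)/EI  [x>a] with C₁=M₀(3b²-L²)/(6L)=76/9 = (19·(16/5)³/(6·8)-19·((16/5)-(8/3))²/2+(76/9)·(16/5))/5000 = 1748/234375 m
Superposition: y = Σ y_i = 937732/29296875 m ≈ 0.032008 m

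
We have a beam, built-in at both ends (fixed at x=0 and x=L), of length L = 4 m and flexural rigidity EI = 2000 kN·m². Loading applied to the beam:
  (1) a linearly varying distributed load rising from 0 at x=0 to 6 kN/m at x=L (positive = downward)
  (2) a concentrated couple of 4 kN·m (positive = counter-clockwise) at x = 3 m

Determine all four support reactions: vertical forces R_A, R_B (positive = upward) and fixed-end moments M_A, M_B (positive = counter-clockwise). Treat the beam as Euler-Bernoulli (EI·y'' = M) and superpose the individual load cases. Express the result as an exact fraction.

Load 1 — triangular load w₀=6 kN/m (0→w₀ over full span):
  R_A = 3w₀L/20 = 3·6·4/20 = 18/5 kN
  M_A = w₀L²/30 = 6·4²/30 = 16/5 kN·m
  R_B = 7w₀L/20 = 7·6·4/20 = 42/5 kN
  M_B = -w₀L²/20 = -6·4²/20 = -24/5 kN·m
Load 2 — applied couple M₀=4 kN·m at a=3 m (b=L-a=1):
  R_A = 6M₀ab/L³ = 6·4·3·1/4³ = 9/8 kN
  M_A = M₀b(2a-b)/L² = 4·1·(2·3-1)/4² = 5/4 kN·m
  R_B = -6M₀ab/L³ = -6·4·3·1/4³ = -9/8 kN
  M_B = M₀a(2b-a)/L² = 4·3·(2·1-3)/4² = -3/4 kN·m
Superposition: R_A = 189/40 kN, M_A = 89/20 kN·m, R_B = 291/40 kN, M_B = -111/20 kN·m

R_A = 189/40 kN, M_A = 89/20 kN·m, R_B = 291/40 kN, M_B = -111/20 kN·m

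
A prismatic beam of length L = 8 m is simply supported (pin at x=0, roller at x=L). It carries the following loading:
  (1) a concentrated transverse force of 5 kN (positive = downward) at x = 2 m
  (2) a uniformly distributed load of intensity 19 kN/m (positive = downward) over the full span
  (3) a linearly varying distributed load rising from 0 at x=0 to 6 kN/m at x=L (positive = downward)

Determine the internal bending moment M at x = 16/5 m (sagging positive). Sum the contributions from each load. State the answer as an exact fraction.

M(16/5) = 21678/125 kN·m

Load 1 — point force P=5 kN at a=2 m (b=L-a=6):
  M_1 = Pa(L-x)/L  [x>a] = 5·2·(8-(16/5))/8 = 6 kN·m
Load 2 — uniform load w=19 kN/m over full span:
  M_2 = wx(L-x)/2 = 19·(16/5)·(8-(16/5))/2 = 3648/25 kN·m
Load 3 — triangular load w₀=6 kN/m (0→w₀ over full span):
  M_3 = w₀Lx/6 - w₀x³/(6L) = 6·8·(16/5)/6 - 6·(16/5)³/(6·8) = 2688/125 kN·m
Superposition: M = Σ M_i = 21678/125 kN·m ≈ 173.424000 kN·m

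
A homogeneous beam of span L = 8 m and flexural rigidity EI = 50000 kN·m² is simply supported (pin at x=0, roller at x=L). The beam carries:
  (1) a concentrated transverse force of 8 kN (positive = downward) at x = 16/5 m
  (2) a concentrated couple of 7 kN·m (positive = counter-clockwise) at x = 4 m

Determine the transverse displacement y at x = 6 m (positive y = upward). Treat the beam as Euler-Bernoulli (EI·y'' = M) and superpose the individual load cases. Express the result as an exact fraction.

y(6) = -37183/37500000 m

Load 1 — point force P=8 kN at a=16/5 m (b=L-a=24/5):
  y_1 = -Pa(L-x)(2Lx-a²-x²)/(6LEI)  [x>a] = -8·(16/5)·(8-6)·(2·8·6-(16/5)²-6²)/(6·8·50000) = -1244/1171875 m
Load 2 — applied couple M₀=7 kN·m at a=4 m (b=L-a=4):
  y_2 = (M₀x³/(6L)-M₀(x-a)²/2+C₁x)/EI  [x>a] with C₁=M₀(3b²-L²)/(6L)=-7/3 = (7·6³/(6·8)-7·(6-4)²/2+(-7/3)·6)/50000 = 7/100000 m
Superposition: y = Σ y_i = -37183/37500000 m ≈ -0.000992 m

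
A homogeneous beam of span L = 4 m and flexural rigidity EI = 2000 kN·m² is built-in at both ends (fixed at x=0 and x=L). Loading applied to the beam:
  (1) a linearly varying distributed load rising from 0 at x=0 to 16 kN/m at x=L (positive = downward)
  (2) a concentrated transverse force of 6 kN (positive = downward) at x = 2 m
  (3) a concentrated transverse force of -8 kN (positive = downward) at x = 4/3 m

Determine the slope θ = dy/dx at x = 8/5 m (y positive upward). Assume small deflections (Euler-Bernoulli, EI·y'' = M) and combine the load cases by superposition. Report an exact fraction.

Load 1 — triangular load w₀=16 kN/m (0→w₀ over full span):
  θ_1 = -w₀(2x(L-x)(L-2x)(x+2L)+x²(L-x)²)/(120LEI) = -16·(2·(8/5)·(4-(8/5))·(4-2·(8/5))·((8/5)+2·4)+(8/5)²·(4-(8/5))²)/(120·4·2000) = -96/78125 rad
Load 2 — point force P=6 kN at a=2 m (b=L-a=2):
  θ_2 = -Pb²x(2aL-(3a+b)x)/(2L³EI)  [x≤a] = -6·2²·(8/5)·(2·2·4-(3·2+2)·(8/5))/(2·4³·2000) = -3/6250 rad
Load 3 — point force P=-8 kN at a=4/3 m (b=L-a=8/3):
  θ_3 = Pa²(L-x)(2bL-(3b+a)(L-x))/(2L³EI)  [x>a] = (-8)·(4/3)²·(4-(8/5))·(2·(8/3)·4-(3·(8/3)+(4/3))·(4-(8/5)))/(2·4³·2000) = 4/28125 rad
Superposition: θ = Σ θ_i = -2203/1406250 rad ≈ -0.001567 rad

θ(8/5) = -2203/1406250 rad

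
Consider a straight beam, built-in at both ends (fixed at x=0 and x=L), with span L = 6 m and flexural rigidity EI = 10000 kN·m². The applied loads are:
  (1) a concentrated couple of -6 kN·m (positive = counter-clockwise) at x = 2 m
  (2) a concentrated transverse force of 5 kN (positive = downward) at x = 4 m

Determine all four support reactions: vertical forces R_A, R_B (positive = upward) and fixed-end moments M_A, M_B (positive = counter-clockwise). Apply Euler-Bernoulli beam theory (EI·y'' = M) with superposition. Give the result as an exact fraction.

R_A = -1/27 kN, M_A = 20/9 kN·m, R_B = 136/27 kN, M_B = -58/9 kN·m

Load 1 — applied couple M₀=-6 kN·m at a=2 m (b=L-a=4):
  R_A = 6M₀ab/L³ = 6·(-6)·2·4/6³ = -4/3 kN
  M_A = M₀b(2a-b)/L² = (-6)·4·(2·2-4)/6² = 0 kN·m
  R_B = -6M₀ab/L³ = -6·(-6)·2·4/6³ = 4/3 kN
  M_B = M₀a(2b-a)/L² = (-6)·2·(2·4-2)/6² = -2 kN·m
Load 2 — point force P=5 kN at a=4 m (b=L-a=2):
  R_A = Pb²(3a+b)/L³ = 5·2²·(3·4+2)/6³ = 35/27 kN
  M_A = Pab²/L² = 5·4·2²/6² = 20/9 kN·m
  R_B = Pa²(a+3b)/L³ = 5·4²·(4+3·2)/6³ = 100/27 kN
  M_B = -Pa²b/L² = -5·4²·2/6² = -40/9 kN·m
Superposition: R_A = -1/27 kN, M_A = 20/9 kN·m, R_B = 136/27 kN, M_B = -58/9 kN·m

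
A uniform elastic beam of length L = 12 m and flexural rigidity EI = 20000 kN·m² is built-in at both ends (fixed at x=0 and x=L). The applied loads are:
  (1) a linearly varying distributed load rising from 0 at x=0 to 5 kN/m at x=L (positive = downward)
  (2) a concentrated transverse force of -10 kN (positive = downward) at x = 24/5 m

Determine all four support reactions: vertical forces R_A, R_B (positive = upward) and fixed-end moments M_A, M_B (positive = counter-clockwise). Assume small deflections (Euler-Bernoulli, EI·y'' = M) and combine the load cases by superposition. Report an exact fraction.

R_A = 63/25 kN, M_A = 168/25 kN·m, R_B = 437/25 kN, M_B = -612/25 kN·m

Load 1 — triangular load w₀=5 kN/m (0→w₀ over full span):
  R_A = 3w₀L/20 = 3·5·12/20 = 9 kN
  M_A = w₀L²/30 = 5·12²/30 = 24 kN·m
  R_B = 7w₀L/20 = 7·5·12/20 = 21 kN
  M_B = -w₀L²/20 = -5·12²/20 = -36 kN·m
Load 2 — point force P=-10 kN at a=24/5 m (b=L-a=36/5):
  R_A = Pb²(3a+b)/L³ = (-10)·(36/5)²·(3·(24/5)+(36/5))/12³ = -162/25 kN
  M_A = Pab²/L² = (-10)·(24/5)·(36/5)²/12² = -432/25 kN·m
  R_B = Pa²(a+3b)/L³ = (-10)·(24/5)²·((24/5)+3·(36/5))/12³ = -88/25 kN
  M_B = -Pa²b/L² = -(-10)·(24/5)²·(36/5)/12² = 288/25 kN·m
Superposition: R_A = 63/25 kN, M_A = 168/25 kN·m, R_B = 437/25 kN, M_B = -612/25 kN·m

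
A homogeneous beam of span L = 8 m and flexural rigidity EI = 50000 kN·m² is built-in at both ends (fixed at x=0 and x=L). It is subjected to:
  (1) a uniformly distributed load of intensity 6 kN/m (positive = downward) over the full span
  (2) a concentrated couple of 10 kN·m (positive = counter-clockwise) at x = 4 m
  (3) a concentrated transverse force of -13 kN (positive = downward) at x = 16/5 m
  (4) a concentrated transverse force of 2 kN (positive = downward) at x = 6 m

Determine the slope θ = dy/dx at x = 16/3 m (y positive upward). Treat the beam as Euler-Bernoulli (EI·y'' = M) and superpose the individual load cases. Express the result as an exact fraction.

Load 1 — uniform load w=6 kN/m over full span:
  θ_1 = -wx(L-x)(L-2x)/(12EI) = -6·(16/3)·(8-(16/3))·(8-2·(16/3))/(12·50000) = 32/84375 rad
Load 2 — applied couple M₀=10 kN·m at a=4 m (b=L-a=4):
  θ_2 = (R_Ax²/2 - M_Ax - M₀(x-a))/EI  [x>a] with R_A=15/8, M_A=5/2 = ((15/8)·(16/3)²/2 - (5/2)·(16/3) - 10·((16/3)-4))/50000 = 0 rad
Load 3 — point force P=-13 kN at a=16/5 m (b=L-a=24/5):
  θ_3 = Pa²(L-x)(2bL-(3b+a)(L-x))/(2L³EI)  [x>a] = (-13)·(16/5)²·(8-(16/3))·(2·(24/5)·8-(3·(24/5)+(16/5))·(8-(16/3)))/(2·8³·50000) = -728/3515625 rad
Load 4 — point force P=2 kN at a=6 m (b=L-a=2):
  θ_4 = -Pb²x(2aL-(3a+b)x)/(2L³EI)  [x≤a] = -2·2²·(16/3)·(2·6·8-(3·6+2)·(16/3))/(2·8³·50000) = 1/112500 rad
Superposition: θ = Σ θ_i = 7639/42187500 rad ≈ 0.000181 rad

θ(16/3) = 7639/42187500 rad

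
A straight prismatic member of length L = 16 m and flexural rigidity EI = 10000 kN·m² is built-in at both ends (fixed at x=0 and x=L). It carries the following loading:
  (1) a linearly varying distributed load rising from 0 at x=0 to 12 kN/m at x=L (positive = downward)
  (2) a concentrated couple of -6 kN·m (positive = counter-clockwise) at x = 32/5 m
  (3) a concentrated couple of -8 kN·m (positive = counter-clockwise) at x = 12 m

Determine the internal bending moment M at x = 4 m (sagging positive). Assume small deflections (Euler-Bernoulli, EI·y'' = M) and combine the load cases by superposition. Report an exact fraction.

Load 1 — triangular load w₀=12 kN/m (0→w₀ over full span):
  M_1 = 3w₀Lx/20 - w₀L²/30 - w₀x³/(6L) = 3·12·16·4/20 - 12·16²/30 - 12·4³/(6·16) = 24/5 kN·m
Load 2 — applied couple M₀=-6 kN·m at a=32/5 m (b=L-a=48/5):
  M_2 = R_Ax - M_A  [x≤a] with R_A=-27/50, M_A=-18/25 = (-27/50)·4 - (-18/25) = -36/25 kN·m
Load 3 — applied couple M₀=-8 kN·m at a=12 m (b=L-a=4):
  M_3 = R_Ax - M_A  [x≤a] with R_A=-9/16, M_A=-5/2 = (-9/16)·4 - (-5/2) = 1/4 kN·m
Superposition: M = Σ M_i = 361/100 kN·m ≈ 3.610000 kN·m

M(4) = 361/100 kN·m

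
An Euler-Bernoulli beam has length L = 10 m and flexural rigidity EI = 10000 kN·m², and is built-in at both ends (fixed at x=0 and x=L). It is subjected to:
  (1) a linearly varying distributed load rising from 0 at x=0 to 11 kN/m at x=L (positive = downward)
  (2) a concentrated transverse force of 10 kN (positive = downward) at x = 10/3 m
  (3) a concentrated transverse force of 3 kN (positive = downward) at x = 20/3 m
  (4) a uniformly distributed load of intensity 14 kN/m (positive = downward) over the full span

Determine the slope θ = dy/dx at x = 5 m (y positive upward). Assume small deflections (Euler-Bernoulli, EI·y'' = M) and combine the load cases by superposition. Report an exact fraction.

θ(5) = -43/172800 rad

Load 1 — triangular load w₀=11 kN/m (0→w₀ over full span):
  θ_1 = -w₀(2x(L-x)(L-2x)(x+2L)+x²(L-x)²)/(120LEI) = -11·(2·5·(10-5)·(10-2·5)·(5+2·10)+5²·(10-5)²)/(120·10·10000) = -11/19200 rad
Load 2 — point force P=10 kN at a=10/3 m (b=L-a=20/3):
  θ_2 = Pa²(L-x)(2bL-(3b+a)(L-x))/(2L³EI)  [x>a] = 10·(10/3)²·(10-5)·(2·(20/3)·10-(3·(20/3)+(10/3))·(10-5))/(2·10³·10000) = 1/2160 rad
Load 3 — point force P=3 kN at a=20/3 m (b=L-a=10/3):
  θ_3 = -Pb²x(2aL-(3a+b)x)/(2L³EI)  [x≤a] = -3·(10/3)²·5·(2·(20/3)·10-(3·(20/3)+(10/3))·5)/(2·10³·10000) = -1/7200 rad
Load 4 — uniform load w=14 kN/m over full span:
  θ_4 = -wx(L-x)(L-2x)/(12EI) = -14·5·(10-5)·(10-2·5)/(12·10000) = 0 rad
Superposition: θ = Σ θ_i = -43/172800 rad ≈ -0.000249 rad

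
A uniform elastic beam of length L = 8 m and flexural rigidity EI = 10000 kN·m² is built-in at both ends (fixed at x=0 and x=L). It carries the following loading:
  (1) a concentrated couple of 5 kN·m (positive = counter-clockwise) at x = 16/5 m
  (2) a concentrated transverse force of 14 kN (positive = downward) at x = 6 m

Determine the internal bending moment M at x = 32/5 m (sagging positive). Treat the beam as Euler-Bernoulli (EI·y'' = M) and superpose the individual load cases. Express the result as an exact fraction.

M(32/5) = 331/100 kN·m

Load 1 — applied couple M₀=5 kN·m at a=16/5 m (b=L-a=24/5):
  M_1 = R_Ax - M_A - M₀  [x>a] with R_A=9/10, M_A=3/5 = (9/10)·(32/5) - (3/5) - 5 = 4/25 kN·m
Load 2 — point force P=14 kN at a=6 m (b=L-a=2):
  M_2 = Pa²(a+3b)(L-x)/L³ - Pa²b/L²  [x>a] = 14·6²·(6+3·2)·(8-(32/5))/8³ - 14·6²·2/8² = 63/20 kN·m
Superposition: M = Σ M_i = 331/100 kN·m ≈ 3.310000 kN·m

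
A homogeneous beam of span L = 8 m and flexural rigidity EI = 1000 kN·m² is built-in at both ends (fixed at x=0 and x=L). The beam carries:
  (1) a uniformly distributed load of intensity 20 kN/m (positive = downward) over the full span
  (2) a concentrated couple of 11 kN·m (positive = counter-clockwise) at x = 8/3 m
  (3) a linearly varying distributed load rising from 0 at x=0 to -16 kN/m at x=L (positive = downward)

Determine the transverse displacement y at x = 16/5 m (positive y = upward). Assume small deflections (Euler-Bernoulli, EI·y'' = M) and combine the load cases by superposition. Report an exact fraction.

y(16/5) = -220044/1953125 m

Load 1 — uniform load w=20 kN/m over full span:
  y_1 = -wx²(L-x)²/(24EI) = -20·(16/5)²·(8-(16/5))²/(24·1000) = -3072/15625 m
Load 2 — applied couple M₀=11 kN·m at a=8/3 m (b=L-a=16/3):
  y_2 = (R_Ax³/6 - M_Ax²/2 - M₀(x-a)²/2)/EI  [x>a] with R_A=11/6, M_A=0 = ((11/6)·(16/5)³/6 - 0·(16/5)²/2 - 11·((16/5)-(8/3))²/2)/1000 = 132/15625 m
Load 3 — triangular load w₀=-16 kN/m (0→w₀ over full span):
  y_3 = -w₀x²(L-x)²(x+2L)/(120LEI) = -(-16)·(16/5)²·(8-(16/5))²·((16/5)+2·8)/(120·8·1000) = 147456/1953125 m
Superposition: y = Σ y_i = -220044/1953125 m ≈ -0.112663 m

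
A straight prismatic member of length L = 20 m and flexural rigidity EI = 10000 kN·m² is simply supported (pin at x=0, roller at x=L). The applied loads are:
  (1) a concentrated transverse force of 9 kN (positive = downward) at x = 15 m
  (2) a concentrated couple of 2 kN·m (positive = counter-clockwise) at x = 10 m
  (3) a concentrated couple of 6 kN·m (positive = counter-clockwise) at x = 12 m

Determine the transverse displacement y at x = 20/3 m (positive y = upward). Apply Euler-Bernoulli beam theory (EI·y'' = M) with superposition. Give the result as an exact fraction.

y(20/3) = -143707/1620000 m

Load 1 — point force P=9 kN at a=15 m (b=L-a=5):
  y_1 = -Pbx(L²-b²-x²)/(6LEI)  [x≤a] = -9·5·(20/3)·(20²-5²-(20/3)²)/(6·20·10000) = -119/1440 m
Load 2 — applied couple M₀=2 kN·m at a=10 m (b=L-a=10):
  y_2 = (M₀x³/(6L)+C₁x)/EI  [x≤a] with C₁=M₀(3b²-L²)/(6L)=-5/3 = (2·(20/3)³/(6·20)+(-5/3)·(20/3))/10000 = -1/1620 m
Load 3 — applied couple M₀=6 kN·m at a=12 m (b=L-a=8):
  y_3 = (M₀x³/(6L)+C₁x)/EI  [x≤a] with C₁=M₀(3b²-L²)/(6L)=-52/5 = (6·(20/3)³/(6·20)+(-52/5)·(20/3))/10000 = -92/16875 m
Superposition: y = Σ y_i = -143707/1620000 m ≈ -0.088708 m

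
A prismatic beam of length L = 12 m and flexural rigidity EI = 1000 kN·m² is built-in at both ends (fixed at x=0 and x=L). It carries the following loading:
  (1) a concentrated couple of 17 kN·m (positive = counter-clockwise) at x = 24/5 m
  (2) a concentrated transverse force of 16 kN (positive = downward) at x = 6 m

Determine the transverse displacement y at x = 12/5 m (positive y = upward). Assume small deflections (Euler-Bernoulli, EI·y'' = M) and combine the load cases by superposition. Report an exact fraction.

Load 1 — applied couple M₀=17 kN·m at a=24/5 m (b=L-a=36/5):
  y_1 = (R_Ax³/6 - M_Ax²/2)/EI  [x≤a] with R_A=51/25, M_A=51/25 = ((51/25)·(12/5)³/6 - (51/25)·(12/5)²/2)/1000 = -459/390625 m
Load 2 — point force P=16 kN at a=6 m (b=L-a=6):
  y_2 = -Pb²x²(3aL-(3a+b)x)/(6L³EI)  [x≤a] = -16·6²·(12/5)²·(3·6·12-(3·6+6)·(12/5))/(6·12³·1000) = -792/15625 m
Superposition: y = Σ y_i = -20259/390625 m ≈ -0.051863 m

y(12/5) = -20259/390625 m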